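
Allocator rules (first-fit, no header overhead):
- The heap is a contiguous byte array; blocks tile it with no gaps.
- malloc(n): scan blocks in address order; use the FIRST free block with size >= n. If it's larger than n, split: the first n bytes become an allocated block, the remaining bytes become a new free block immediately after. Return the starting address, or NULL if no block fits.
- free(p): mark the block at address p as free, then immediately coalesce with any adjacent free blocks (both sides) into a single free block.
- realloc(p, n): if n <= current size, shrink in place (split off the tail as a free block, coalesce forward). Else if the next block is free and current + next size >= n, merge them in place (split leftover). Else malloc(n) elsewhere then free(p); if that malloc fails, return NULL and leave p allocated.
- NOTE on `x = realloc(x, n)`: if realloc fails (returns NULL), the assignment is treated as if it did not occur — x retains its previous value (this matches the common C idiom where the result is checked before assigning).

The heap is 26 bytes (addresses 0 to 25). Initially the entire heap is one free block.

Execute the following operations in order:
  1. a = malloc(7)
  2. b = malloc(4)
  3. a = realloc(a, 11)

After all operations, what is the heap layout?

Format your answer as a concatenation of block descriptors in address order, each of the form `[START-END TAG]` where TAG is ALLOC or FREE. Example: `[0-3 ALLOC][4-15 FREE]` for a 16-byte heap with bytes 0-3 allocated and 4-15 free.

Op 1: a = malloc(7) -> a = 0; heap: [0-6 ALLOC][7-25 FREE]
Op 2: b = malloc(4) -> b = 7; heap: [0-6 ALLOC][7-10 ALLOC][11-25 FREE]
Op 3: a = realloc(a, 11) -> a = 11; heap: [0-6 FREE][7-10 ALLOC][11-21 ALLOC][22-25 FREE]

Answer: [0-6 FREE][7-10 ALLOC][11-21 ALLOC][22-25 FREE]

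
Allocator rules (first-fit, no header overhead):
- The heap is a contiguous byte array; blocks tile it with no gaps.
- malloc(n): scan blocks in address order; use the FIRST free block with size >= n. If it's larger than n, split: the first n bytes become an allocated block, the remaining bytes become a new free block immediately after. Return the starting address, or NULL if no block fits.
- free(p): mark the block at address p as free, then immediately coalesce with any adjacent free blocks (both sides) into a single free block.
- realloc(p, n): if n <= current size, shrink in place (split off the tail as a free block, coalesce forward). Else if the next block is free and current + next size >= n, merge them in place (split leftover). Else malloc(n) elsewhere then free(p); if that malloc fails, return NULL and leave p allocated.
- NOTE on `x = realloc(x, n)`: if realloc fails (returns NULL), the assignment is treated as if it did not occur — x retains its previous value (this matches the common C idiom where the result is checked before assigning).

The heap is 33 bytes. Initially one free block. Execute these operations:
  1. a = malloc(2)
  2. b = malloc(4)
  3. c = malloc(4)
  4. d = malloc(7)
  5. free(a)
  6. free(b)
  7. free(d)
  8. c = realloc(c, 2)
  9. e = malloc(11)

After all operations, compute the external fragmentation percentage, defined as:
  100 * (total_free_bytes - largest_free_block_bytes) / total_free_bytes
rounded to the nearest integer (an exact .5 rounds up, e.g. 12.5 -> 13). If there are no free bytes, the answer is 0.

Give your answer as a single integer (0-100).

Op 1: a = malloc(2) -> a = 0; heap: [0-1 ALLOC][2-32 FREE]
Op 2: b = malloc(4) -> b = 2; heap: [0-1 ALLOC][2-5 ALLOC][6-32 FREE]
Op 3: c = malloc(4) -> c = 6; heap: [0-1 ALLOC][2-5 ALLOC][6-9 ALLOC][10-32 FREE]
Op 4: d = malloc(7) -> d = 10; heap: [0-1 ALLOC][2-5 ALLOC][6-9 ALLOC][10-16 ALLOC][17-32 FREE]
Op 5: free(a) -> (freed a); heap: [0-1 FREE][2-5 ALLOC][6-9 ALLOC][10-16 ALLOC][17-32 FREE]
Op 6: free(b) -> (freed b); heap: [0-5 FREE][6-9 ALLOC][10-16 ALLOC][17-32 FREE]
Op 7: free(d) -> (freed d); heap: [0-5 FREE][6-9 ALLOC][10-32 FREE]
Op 8: c = realloc(c, 2) -> c = 6; heap: [0-5 FREE][6-7 ALLOC][8-32 FREE]
Op 9: e = malloc(11) -> e = 8; heap: [0-5 FREE][6-7 ALLOC][8-18 ALLOC][19-32 FREE]
Free blocks: [6 14] total_free=20 largest=14 -> 100*(20-14)/20 = 600/20 = 30

Answer: 30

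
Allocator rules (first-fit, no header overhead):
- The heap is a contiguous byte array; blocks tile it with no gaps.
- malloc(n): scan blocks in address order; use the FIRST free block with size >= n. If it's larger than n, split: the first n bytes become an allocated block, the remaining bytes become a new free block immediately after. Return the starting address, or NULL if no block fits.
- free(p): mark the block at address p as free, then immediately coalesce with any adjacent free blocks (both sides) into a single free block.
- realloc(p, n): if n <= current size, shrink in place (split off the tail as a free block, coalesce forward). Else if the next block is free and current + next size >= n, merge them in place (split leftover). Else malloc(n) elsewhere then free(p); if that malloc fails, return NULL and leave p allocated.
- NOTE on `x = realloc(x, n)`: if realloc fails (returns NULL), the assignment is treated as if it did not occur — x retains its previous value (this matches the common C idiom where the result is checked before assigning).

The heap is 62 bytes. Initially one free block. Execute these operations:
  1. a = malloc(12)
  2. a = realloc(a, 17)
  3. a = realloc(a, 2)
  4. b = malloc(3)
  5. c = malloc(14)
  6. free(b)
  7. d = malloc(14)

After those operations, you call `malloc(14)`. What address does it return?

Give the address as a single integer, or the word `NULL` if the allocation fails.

Op 1: a = malloc(12) -> a = 0; heap: [0-11 ALLOC][12-61 FREE]
Op 2: a = realloc(a, 17) -> a = 0; heap: [0-16 ALLOC][17-61 FREE]
Op 3: a = realloc(a, 2) -> a = 0; heap: [0-1 ALLOC][2-61 FREE]
Op 4: b = malloc(3) -> b = 2; heap: [0-1 ALLOC][2-4 ALLOC][5-61 FREE]
Op 5: c = malloc(14) -> c = 5; heap: [0-1 ALLOC][2-4 ALLOC][5-18 ALLOC][19-61 FREE]
Op 6: free(b) -> (freed b); heap: [0-1 ALLOC][2-4 FREE][5-18 ALLOC][19-61 FREE]
Op 7: d = malloc(14) -> d = 19; heap: [0-1 ALLOC][2-4 FREE][5-18 ALLOC][19-32 ALLOC][33-61 FREE]
malloc(14): first-fit scan over [0-1 ALLOC][2-4 FREE][5-18 ALLOC][19-32 ALLOC][33-61 FREE] -> 33

Answer: 33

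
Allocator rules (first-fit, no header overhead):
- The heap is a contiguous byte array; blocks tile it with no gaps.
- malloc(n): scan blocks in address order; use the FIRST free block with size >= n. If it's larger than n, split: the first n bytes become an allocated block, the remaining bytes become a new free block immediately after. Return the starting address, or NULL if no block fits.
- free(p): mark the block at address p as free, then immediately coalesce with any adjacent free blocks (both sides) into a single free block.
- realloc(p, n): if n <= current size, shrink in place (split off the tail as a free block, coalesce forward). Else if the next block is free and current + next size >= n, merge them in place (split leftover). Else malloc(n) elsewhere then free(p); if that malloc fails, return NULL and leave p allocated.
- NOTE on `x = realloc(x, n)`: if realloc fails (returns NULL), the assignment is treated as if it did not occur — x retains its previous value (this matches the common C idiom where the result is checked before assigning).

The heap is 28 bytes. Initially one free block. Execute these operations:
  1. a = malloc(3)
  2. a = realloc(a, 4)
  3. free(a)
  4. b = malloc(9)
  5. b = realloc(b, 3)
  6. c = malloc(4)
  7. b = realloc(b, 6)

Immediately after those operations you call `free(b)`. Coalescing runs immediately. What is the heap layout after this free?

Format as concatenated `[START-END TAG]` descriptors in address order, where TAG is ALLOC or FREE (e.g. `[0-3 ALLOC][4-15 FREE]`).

Answer: [0-2 FREE][3-6 ALLOC][7-27 FREE]

Derivation:
Op 1: a = malloc(3) -> a = 0; heap: [0-2 ALLOC][3-27 FREE]
Op 2: a = realloc(a, 4) -> a = 0; heap: [0-3 ALLOC][4-27 FREE]
Op 3: free(a) -> (freed a); heap: [0-27 FREE]
Op 4: b = malloc(9) -> b = 0; heap: [0-8 ALLOC][9-27 FREE]
Op 5: b = realloc(b, 3) -> b = 0; heap: [0-2 ALLOC][3-27 FREE]
Op 6: c = malloc(4) -> c = 3; heap: [0-2 ALLOC][3-6 ALLOC][7-27 FREE]
Op 7: b = realloc(b, 6) -> b = 7; heap: [0-2 FREE][3-6 ALLOC][7-12 ALLOC][13-27 FREE]
free(b): b = 7 -> block [7-12 ALLOC]; mark free, coalesce with adjacent free neighbors -> [0-2 FREE][3-6 ALLOC][7-27 FREE]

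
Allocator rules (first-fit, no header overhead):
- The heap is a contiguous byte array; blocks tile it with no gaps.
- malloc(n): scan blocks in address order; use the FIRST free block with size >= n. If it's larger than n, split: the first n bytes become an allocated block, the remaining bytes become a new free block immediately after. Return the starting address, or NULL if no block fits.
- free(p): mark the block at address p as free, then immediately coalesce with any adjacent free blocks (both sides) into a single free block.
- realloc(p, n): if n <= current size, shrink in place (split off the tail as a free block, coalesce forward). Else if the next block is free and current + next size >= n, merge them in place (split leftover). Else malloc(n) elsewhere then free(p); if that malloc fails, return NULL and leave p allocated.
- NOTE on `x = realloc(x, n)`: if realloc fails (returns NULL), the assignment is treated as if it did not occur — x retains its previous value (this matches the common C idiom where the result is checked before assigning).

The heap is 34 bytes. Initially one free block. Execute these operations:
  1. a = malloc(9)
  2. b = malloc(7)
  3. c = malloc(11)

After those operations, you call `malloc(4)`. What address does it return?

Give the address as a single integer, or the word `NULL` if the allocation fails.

Op 1: a = malloc(9) -> a = 0; heap: [0-8 ALLOC][9-33 FREE]
Op 2: b = malloc(7) -> b = 9; heap: [0-8 ALLOC][9-15 ALLOC][16-33 FREE]
Op 3: c = malloc(11) -> c = 16; heap: [0-8 ALLOC][9-15 ALLOC][16-26 ALLOC][27-33 FREE]
malloc(4): first-fit scan over [0-8 ALLOC][9-15 ALLOC][16-26 ALLOC][27-33 FREE] -> 27

Answer: 27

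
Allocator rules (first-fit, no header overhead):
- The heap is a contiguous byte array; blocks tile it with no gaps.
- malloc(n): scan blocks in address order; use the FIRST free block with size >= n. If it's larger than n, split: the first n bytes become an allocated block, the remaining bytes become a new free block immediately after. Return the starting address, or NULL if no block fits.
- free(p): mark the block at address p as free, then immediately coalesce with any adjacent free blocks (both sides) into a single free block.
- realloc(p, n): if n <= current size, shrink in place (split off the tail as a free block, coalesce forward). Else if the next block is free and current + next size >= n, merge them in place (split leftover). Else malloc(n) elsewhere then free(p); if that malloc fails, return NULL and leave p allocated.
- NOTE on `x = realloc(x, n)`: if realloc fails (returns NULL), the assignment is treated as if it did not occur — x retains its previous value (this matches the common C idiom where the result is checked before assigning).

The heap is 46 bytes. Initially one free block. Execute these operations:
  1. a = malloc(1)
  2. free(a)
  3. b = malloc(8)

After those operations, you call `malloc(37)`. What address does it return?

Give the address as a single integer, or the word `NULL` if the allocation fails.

Answer: 8

Derivation:
Op 1: a = malloc(1) -> a = 0; heap: [0-0 ALLOC][1-45 FREE]
Op 2: free(a) -> (freed a); heap: [0-45 FREE]
Op 3: b = malloc(8) -> b = 0; heap: [0-7 ALLOC][8-45 FREE]
malloc(37): first-fit scan over [0-7 ALLOC][8-45 FREE] -> 8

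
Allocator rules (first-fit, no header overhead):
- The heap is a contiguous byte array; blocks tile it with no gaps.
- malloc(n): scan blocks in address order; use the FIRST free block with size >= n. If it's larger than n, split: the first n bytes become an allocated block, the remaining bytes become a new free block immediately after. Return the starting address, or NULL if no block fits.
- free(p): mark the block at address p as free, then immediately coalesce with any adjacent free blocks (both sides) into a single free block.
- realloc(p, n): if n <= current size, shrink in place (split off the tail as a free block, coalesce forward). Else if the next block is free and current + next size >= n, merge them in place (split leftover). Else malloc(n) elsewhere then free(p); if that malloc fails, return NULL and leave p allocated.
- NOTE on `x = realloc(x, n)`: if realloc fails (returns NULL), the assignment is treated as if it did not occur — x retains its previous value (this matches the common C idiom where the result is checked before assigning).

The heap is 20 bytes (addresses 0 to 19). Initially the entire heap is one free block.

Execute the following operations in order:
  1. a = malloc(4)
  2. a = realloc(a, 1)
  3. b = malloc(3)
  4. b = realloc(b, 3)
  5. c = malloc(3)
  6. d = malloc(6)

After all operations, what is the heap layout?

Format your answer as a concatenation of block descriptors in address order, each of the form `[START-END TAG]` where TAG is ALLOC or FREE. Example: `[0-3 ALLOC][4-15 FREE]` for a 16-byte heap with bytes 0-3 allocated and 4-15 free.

Op 1: a = malloc(4) -> a = 0; heap: [0-3 ALLOC][4-19 FREE]
Op 2: a = realloc(a, 1) -> a = 0; heap: [0-0 ALLOC][1-19 FREE]
Op 3: b = malloc(3) -> b = 1; heap: [0-0 ALLOC][1-3 ALLOC][4-19 FREE]
Op 4: b = realloc(b, 3) -> b = 1; heap: [0-0 ALLOC][1-3 ALLOC][4-19 FREE]
Op 5: c = malloc(3) -> c = 4; heap: [0-0 ALLOC][1-3 ALLOC][4-6 ALLOC][7-19 FREE]
Op 6: d = malloc(6) -> d = 7; heap: [0-0 ALLOC][1-3 ALLOC][4-6 ALLOC][7-12 ALLOC][13-19 FREE]

Answer: [0-0 ALLOC][1-3 ALLOC][4-6 ALLOC][7-12 ALLOC][13-19 FREE]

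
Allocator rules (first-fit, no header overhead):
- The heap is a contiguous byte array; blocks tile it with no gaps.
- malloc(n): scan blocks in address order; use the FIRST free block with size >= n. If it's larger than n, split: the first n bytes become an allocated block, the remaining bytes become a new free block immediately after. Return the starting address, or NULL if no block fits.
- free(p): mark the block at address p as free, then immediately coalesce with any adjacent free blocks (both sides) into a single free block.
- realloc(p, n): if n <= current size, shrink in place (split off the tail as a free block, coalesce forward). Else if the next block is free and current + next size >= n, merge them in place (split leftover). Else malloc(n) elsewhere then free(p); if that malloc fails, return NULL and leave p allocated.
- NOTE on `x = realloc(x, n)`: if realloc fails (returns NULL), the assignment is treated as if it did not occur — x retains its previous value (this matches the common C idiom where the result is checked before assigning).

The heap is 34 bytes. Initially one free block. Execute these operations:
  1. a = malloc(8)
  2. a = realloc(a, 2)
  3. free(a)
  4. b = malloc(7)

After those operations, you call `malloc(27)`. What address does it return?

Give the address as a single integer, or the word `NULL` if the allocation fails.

Answer: 7

Derivation:
Op 1: a = malloc(8) -> a = 0; heap: [0-7 ALLOC][8-33 FREE]
Op 2: a = realloc(a, 2) -> a = 0; heap: [0-1 ALLOC][2-33 FREE]
Op 3: free(a) -> (freed a); heap: [0-33 FREE]
Op 4: b = malloc(7) -> b = 0; heap: [0-6 ALLOC][7-33 FREE]
malloc(27): first-fit scan over [0-6 ALLOC][7-33 FREE] -> 7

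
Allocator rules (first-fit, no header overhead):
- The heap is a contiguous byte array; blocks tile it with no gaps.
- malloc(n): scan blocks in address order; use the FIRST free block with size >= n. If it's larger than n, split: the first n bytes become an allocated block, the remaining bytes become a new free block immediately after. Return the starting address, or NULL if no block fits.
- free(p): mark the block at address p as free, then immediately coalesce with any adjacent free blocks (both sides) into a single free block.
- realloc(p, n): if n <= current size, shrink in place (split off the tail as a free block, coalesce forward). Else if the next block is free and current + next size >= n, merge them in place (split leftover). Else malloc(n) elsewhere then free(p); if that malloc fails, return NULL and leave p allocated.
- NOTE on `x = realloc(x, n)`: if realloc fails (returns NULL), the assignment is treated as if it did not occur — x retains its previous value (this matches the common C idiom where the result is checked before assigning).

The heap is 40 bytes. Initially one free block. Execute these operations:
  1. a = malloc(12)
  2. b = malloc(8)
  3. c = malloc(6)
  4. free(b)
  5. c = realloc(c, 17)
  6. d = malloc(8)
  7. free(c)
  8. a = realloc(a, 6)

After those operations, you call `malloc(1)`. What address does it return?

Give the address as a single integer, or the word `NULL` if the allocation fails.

Answer: 6

Derivation:
Op 1: a = malloc(12) -> a = 0; heap: [0-11 ALLOC][12-39 FREE]
Op 2: b = malloc(8) -> b = 12; heap: [0-11 ALLOC][12-19 ALLOC][20-39 FREE]
Op 3: c = malloc(6) -> c = 20; heap: [0-11 ALLOC][12-19 ALLOC][20-25 ALLOC][26-39 FREE]
Op 4: free(b) -> (freed b); heap: [0-11 ALLOC][12-19 FREE][20-25 ALLOC][26-39 FREE]
Op 5: c = realloc(c, 17) -> c = 20; heap: [0-11 ALLOC][12-19 FREE][20-36 ALLOC][37-39 FREE]
Op 6: d = malloc(8) -> d = 12; heap: [0-11 ALLOC][12-19 ALLOC][20-36 ALLOC][37-39 FREE]
Op 7: free(c) -> (freed c); heap: [0-11 ALLOC][12-19 ALLOC][20-39 FREE]
Op 8: a = realloc(a, 6) -> a = 0; heap: [0-5 ALLOC][6-11 FREE][12-19 ALLOC][20-39 FREE]
malloc(1): first-fit scan over [0-5 ALLOC][6-11 FREE][12-19 ALLOC][20-39 FREE] -> 6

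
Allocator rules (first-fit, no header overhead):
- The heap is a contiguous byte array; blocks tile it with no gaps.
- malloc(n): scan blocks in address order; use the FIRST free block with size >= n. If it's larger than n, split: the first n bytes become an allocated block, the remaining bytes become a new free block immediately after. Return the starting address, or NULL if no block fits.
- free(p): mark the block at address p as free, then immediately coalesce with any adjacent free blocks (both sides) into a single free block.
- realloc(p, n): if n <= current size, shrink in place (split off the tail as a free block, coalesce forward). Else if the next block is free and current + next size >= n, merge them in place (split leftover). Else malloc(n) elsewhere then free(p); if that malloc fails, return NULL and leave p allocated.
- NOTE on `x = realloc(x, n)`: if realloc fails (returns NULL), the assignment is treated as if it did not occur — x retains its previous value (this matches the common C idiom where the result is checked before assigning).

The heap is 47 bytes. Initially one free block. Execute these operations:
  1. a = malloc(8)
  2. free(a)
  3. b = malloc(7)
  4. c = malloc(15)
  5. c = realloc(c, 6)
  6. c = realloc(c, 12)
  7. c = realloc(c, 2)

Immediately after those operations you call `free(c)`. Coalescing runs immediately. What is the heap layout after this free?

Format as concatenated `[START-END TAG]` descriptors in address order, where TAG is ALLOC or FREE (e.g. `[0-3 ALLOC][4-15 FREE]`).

Op 1: a = malloc(8) -> a = 0; heap: [0-7 ALLOC][8-46 FREE]
Op 2: free(a) -> (freed a); heap: [0-46 FREE]
Op 3: b = malloc(7) -> b = 0; heap: [0-6 ALLOC][7-46 FREE]
Op 4: c = malloc(15) -> c = 7; heap: [0-6 ALLOC][7-21 ALLOC][22-46 FREE]
Op 5: c = realloc(c, 6) -> c = 7; heap: [0-6 ALLOC][7-12 ALLOC][13-46 FREE]
Op 6: c = realloc(c, 12) -> c = 7; heap: [0-6 ALLOC][7-18 ALLOC][19-46 FREE]
Op 7: c = realloc(c, 2) -> c = 7; heap: [0-6 ALLOC][7-8 ALLOC][9-46 FREE]
free(c): c = 7 -> block [7-8 ALLOC]; mark free, coalesce with adjacent free neighbors -> [0-6 ALLOC][7-46 FREE]

Answer: [0-6 ALLOC][7-46 FREE]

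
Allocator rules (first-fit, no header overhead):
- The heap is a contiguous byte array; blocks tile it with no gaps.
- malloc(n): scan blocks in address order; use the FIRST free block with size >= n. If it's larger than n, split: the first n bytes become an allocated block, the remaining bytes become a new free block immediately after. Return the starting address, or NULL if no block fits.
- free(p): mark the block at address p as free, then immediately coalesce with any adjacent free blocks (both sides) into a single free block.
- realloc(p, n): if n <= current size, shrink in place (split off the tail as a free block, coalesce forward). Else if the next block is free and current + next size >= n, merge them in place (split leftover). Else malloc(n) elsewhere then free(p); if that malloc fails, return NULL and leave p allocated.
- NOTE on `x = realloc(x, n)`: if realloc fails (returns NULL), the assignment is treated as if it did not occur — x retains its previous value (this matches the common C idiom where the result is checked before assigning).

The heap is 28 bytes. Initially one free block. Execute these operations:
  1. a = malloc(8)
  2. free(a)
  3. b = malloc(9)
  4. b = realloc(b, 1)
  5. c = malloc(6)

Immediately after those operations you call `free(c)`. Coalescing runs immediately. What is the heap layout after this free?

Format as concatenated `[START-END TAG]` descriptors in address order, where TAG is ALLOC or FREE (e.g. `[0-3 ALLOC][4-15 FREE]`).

Op 1: a = malloc(8) -> a = 0; heap: [0-7 ALLOC][8-27 FREE]
Op 2: free(a) -> (freed a); heap: [0-27 FREE]
Op 3: b = malloc(9) -> b = 0; heap: [0-8 ALLOC][9-27 FREE]
Op 4: b = realloc(b, 1) -> b = 0; heap: [0-0 ALLOC][1-27 FREE]
Op 5: c = malloc(6) -> c = 1; heap: [0-0 ALLOC][1-6 ALLOC][7-27 FREE]
free(c): c = 1 -> block [1-6 ALLOC]; mark free, coalesce with adjacent free neighbors -> [0-0 ALLOC][1-27 FREE]

Answer: [0-0 ALLOC][1-27 FREE]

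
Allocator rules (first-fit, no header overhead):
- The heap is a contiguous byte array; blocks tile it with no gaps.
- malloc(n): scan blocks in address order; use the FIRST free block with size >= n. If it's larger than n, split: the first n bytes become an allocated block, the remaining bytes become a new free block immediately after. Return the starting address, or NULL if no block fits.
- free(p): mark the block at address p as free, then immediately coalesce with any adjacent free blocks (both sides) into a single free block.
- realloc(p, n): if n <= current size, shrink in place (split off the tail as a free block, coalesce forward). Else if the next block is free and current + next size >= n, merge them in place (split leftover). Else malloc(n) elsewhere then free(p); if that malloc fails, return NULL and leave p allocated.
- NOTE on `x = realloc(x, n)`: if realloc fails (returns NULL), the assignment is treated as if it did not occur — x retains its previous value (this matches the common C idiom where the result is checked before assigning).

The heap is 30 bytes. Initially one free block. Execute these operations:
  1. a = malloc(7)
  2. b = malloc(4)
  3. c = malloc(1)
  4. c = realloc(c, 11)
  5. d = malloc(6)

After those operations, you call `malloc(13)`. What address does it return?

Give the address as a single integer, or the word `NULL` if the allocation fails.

Answer: NULL

Derivation:
Op 1: a = malloc(7) -> a = 0; heap: [0-6 ALLOC][7-29 FREE]
Op 2: b = malloc(4) -> b = 7; heap: [0-6 ALLOC][7-10 ALLOC][11-29 FREE]
Op 3: c = malloc(1) -> c = 11; heap: [0-6 ALLOC][7-10 ALLOC][11-11 ALLOC][12-29 FREE]
Op 4: c = realloc(c, 11) -> c = 11; heap: [0-6 ALLOC][7-10 ALLOC][11-21 ALLOC][22-29 FREE]
Op 5: d = malloc(6) -> d = 22; heap: [0-6 ALLOC][7-10 ALLOC][11-21 ALLOC][22-27 ALLOC][28-29 FREE]
malloc(13): first-fit scan over [0-6 ALLOC][7-10 ALLOC][11-21 ALLOC][22-27 ALLOC][28-29 FREE] -> NULL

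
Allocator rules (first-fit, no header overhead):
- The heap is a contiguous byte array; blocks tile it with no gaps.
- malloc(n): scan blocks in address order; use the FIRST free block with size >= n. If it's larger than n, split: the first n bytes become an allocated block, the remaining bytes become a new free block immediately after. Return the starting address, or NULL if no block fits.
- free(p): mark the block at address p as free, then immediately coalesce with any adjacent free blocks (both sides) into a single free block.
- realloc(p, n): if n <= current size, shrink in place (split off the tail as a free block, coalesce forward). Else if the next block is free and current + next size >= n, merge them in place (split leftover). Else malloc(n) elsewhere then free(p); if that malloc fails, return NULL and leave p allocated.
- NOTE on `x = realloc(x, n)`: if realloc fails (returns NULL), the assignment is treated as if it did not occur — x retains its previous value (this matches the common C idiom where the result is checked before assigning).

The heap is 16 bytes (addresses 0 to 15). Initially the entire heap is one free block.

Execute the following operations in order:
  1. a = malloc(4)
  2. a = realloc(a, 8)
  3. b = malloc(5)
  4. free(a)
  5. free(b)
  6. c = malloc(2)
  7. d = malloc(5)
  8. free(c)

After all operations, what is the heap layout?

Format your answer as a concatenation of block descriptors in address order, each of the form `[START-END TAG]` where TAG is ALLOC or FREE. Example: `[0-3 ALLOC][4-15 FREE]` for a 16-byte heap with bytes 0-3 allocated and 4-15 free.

Answer: [0-1 FREE][2-6 ALLOC][7-15 FREE]

Derivation:
Op 1: a = malloc(4) -> a = 0; heap: [0-3 ALLOC][4-15 FREE]
Op 2: a = realloc(a, 8) -> a = 0; heap: [0-7 ALLOC][8-15 FREE]
Op 3: b = malloc(5) -> b = 8; heap: [0-7 ALLOC][8-12 ALLOC][13-15 FREE]
Op 4: free(a) -> (freed a); heap: [0-7 FREE][8-12 ALLOC][13-15 FREE]
Op 5: free(b) -> (freed b); heap: [0-15 FREE]
Op 6: c = malloc(2) -> c = 0; heap: [0-1 ALLOC][2-15 FREE]
Op 7: d = malloc(5) -> d = 2; heap: [0-1 ALLOC][2-6 ALLOC][7-15 FREE]
Op 8: free(c) -> (freed c); heap: [0-1 FREE][2-6 ALLOC][7-15 FREE]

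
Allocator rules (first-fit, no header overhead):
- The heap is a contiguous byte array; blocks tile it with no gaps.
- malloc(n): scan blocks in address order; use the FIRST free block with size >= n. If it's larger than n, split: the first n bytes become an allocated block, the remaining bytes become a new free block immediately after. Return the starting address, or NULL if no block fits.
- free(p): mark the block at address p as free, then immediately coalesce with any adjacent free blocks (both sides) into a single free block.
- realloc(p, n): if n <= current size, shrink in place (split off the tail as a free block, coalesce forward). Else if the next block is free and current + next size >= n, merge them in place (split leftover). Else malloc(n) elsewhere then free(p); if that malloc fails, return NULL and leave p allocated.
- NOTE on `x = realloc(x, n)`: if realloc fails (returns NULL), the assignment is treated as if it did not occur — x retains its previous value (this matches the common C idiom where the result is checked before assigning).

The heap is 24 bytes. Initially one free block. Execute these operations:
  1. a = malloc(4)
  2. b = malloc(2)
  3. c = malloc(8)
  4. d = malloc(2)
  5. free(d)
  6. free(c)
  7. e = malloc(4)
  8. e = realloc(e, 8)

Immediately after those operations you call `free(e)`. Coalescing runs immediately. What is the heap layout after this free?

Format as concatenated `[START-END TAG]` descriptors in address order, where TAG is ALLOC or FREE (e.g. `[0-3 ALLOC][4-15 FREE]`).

Answer: [0-3 ALLOC][4-5 ALLOC][6-23 FREE]

Derivation:
Op 1: a = malloc(4) -> a = 0; heap: [0-3 ALLOC][4-23 FREE]
Op 2: b = malloc(2) -> b = 4; heap: [0-3 ALLOC][4-5 ALLOC][6-23 FREE]
Op 3: c = malloc(8) -> c = 6; heap: [0-3 ALLOC][4-5 ALLOC][6-13 ALLOC][14-23 FREE]
Op 4: d = malloc(2) -> d = 14; heap: [0-3 ALLOC][4-5 ALLOC][6-13 ALLOC][14-15 ALLOC][16-23 FREE]
Op 5: free(d) -> (freed d); heap: [0-3 ALLOC][4-5 ALLOC][6-13 ALLOC][14-23 FREE]
Op 6: free(c) -> (freed c); heap: [0-3 ALLOC][4-5 ALLOC][6-23 FREE]
Op 7: e = malloc(4) -> e = 6; heap: [0-3 ALLOC][4-5 ALLOC][6-9 ALLOC][10-23 FREE]
Op 8: e = realloc(e, 8) -> e = 6; heap: [0-3 ALLOC][4-5 ALLOC][6-13 ALLOC][14-23 FREE]
free(e): e = 6 -> block [6-13 ALLOC]; mark free, coalesce with adjacent free neighbors -> [0-3 ALLOC][4-5 ALLOC][6-23 FREE]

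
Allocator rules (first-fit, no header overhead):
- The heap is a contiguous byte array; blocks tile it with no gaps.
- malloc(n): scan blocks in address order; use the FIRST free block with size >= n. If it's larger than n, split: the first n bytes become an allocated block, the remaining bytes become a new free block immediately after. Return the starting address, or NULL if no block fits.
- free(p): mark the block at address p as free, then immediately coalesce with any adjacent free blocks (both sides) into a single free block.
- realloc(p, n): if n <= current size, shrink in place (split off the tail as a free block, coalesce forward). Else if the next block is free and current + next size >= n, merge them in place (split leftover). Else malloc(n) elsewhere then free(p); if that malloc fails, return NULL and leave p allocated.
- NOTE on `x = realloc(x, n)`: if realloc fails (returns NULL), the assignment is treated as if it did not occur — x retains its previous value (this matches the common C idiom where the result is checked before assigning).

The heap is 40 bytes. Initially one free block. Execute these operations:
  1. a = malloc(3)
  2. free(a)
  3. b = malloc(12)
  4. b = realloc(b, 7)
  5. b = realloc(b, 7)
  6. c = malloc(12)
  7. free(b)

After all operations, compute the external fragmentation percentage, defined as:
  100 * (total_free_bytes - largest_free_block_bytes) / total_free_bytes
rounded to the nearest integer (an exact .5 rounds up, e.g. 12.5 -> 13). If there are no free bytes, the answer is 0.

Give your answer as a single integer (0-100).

Answer: 25

Derivation:
Op 1: a = malloc(3) -> a = 0; heap: [0-2 ALLOC][3-39 FREE]
Op 2: free(a) -> (freed a); heap: [0-39 FREE]
Op 3: b = malloc(12) -> b = 0; heap: [0-11 ALLOC][12-39 FREE]
Op 4: b = realloc(b, 7) -> b = 0; heap: [0-6 ALLOC][7-39 FREE]
Op 5: b = realloc(b, 7) -> b = 0; heap: [0-6 ALLOC][7-39 FREE]
Op 6: c = malloc(12) -> c = 7; heap: [0-6 ALLOC][7-18 ALLOC][19-39 FREE]
Op 7: free(b) -> (freed b); heap: [0-6 FREE][7-18 ALLOC][19-39 FREE]
Free blocks: [7 21] total_free=28 largest=21 -> 100*(28-21)/28 = 700/28 = 25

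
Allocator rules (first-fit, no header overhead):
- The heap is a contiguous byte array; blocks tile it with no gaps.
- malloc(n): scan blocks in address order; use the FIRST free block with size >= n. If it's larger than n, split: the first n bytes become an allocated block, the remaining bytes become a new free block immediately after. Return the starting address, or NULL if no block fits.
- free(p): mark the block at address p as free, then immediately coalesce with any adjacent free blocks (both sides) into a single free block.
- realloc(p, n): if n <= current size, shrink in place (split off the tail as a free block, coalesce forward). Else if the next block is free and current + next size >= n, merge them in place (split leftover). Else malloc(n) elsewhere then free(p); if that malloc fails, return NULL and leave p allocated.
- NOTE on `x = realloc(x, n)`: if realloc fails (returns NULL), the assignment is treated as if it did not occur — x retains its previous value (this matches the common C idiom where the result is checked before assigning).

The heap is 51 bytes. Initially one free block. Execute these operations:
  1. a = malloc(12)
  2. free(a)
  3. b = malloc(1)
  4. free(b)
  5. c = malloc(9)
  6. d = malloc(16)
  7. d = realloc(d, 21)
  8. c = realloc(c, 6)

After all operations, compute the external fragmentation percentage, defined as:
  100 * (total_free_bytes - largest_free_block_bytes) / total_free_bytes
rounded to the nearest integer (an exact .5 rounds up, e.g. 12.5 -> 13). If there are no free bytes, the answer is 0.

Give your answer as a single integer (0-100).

Op 1: a = malloc(12) -> a = 0; heap: [0-11 ALLOC][12-50 FREE]
Op 2: free(a) -> (freed a); heap: [0-50 FREE]
Op 3: b = malloc(1) -> b = 0; heap: [0-0 ALLOC][1-50 FREE]
Op 4: free(b) -> (freed b); heap: [0-50 FREE]
Op 5: c = malloc(9) -> c = 0; heap: [0-8 ALLOC][9-50 FREE]
Op 6: d = malloc(16) -> d = 9; heap: [0-8 ALLOC][9-24 ALLOC][25-50 FREE]
Op 7: d = realloc(d, 21) -> d = 9; heap: [0-8 ALLOC][9-29 ALLOC][30-50 FREE]
Op 8: c = realloc(c, 6) -> c = 0; heap: [0-5 ALLOC][6-8 FREE][9-29 ALLOC][30-50 FREE]
Free blocks: [3 21] total_free=24 largest=21 -> 100*(24-21)/24 = 300/24 = 12.5 -> rounds to 13

Answer: 13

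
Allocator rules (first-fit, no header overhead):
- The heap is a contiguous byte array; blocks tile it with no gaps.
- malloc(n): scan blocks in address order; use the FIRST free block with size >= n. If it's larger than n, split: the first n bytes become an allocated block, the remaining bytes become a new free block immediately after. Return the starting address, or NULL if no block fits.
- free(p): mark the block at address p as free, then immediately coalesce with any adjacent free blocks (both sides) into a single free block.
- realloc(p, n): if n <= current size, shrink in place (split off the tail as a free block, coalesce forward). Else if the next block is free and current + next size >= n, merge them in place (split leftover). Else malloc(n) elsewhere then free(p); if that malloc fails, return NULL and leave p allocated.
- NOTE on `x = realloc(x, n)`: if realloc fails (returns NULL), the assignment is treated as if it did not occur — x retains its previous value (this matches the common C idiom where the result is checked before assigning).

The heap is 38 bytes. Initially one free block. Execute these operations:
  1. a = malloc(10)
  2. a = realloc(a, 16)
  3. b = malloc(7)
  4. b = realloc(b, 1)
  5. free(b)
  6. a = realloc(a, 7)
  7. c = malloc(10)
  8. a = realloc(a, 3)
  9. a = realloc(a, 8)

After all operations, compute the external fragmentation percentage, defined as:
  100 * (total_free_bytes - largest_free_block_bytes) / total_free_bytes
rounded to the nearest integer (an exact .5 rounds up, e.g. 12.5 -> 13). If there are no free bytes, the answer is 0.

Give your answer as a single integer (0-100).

Answer: 35

Derivation:
Op 1: a = malloc(10) -> a = 0; heap: [0-9 ALLOC][10-37 FREE]
Op 2: a = realloc(a, 16) -> a = 0; heap: [0-15 ALLOC][16-37 FREE]
Op 3: b = malloc(7) -> b = 16; heap: [0-15 ALLOC][16-22 ALLOC][23-37 FREE]
Op 4: b = realloc(b, 1) -> b = 16; heap: [0-15 ALLOC][16-16 ALLOC][17-37 FREE]
Op 5: free(b) -> (freed b); heap: [0-15 ALLOC][16-37 FREE]
Op 6: a = realloc(a, 7) -> a = 0; heap: [0-6 ALLOC][7-37 FREE]
Op 7: c = malloc(10) -> c = 7; heap: [0-6 ALLOC][7-16 ALLOC][17-37 FREE]
Op 8: a = realloc(a, 3) -> a = 0; heap: [0-2 ALLOC][3-6 FREE][7-16 ALLOC][17-37 FREE]
Op 9: a = realloc(a, 8) -> a = 17; heap: [0-6 FREE][7-16 ALLOC][17-24 ALLOC][25-37 FREE]
Free blocks: [7 13] total_free=20 largest=13 -> 100*(20-13)/20 = 700/20 = 35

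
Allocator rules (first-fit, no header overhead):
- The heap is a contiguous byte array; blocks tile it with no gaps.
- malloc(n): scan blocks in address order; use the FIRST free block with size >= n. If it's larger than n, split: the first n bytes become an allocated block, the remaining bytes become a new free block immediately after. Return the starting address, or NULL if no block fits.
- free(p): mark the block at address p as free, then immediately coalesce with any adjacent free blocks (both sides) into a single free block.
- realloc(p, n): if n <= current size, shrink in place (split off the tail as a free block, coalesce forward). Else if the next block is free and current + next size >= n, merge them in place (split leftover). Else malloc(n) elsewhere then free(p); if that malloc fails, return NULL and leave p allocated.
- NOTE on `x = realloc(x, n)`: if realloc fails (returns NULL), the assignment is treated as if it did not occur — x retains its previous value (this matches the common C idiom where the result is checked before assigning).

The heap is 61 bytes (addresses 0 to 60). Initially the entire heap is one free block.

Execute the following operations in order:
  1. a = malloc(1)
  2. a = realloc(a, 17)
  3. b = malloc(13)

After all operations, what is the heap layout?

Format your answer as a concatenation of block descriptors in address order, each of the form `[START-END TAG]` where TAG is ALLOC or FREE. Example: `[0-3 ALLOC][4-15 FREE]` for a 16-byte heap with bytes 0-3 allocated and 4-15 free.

Answer: [0-16 ALLOC][17-29 ALLOC][30-60 FREE]

Derivation:
Op 1: a = malloc(1) -> a = 0; heap: [0-0 ALLOC][1-60 FREE]
Op 2: a = realloc(a, 17) -> a = 0; heap: [0-16 ALLOC][17-60 FREE]
Op 3: b = malloc(13) -> b = 17; heap: [0-16 ALLOC][17-29 ALLOC][30-60 FREE]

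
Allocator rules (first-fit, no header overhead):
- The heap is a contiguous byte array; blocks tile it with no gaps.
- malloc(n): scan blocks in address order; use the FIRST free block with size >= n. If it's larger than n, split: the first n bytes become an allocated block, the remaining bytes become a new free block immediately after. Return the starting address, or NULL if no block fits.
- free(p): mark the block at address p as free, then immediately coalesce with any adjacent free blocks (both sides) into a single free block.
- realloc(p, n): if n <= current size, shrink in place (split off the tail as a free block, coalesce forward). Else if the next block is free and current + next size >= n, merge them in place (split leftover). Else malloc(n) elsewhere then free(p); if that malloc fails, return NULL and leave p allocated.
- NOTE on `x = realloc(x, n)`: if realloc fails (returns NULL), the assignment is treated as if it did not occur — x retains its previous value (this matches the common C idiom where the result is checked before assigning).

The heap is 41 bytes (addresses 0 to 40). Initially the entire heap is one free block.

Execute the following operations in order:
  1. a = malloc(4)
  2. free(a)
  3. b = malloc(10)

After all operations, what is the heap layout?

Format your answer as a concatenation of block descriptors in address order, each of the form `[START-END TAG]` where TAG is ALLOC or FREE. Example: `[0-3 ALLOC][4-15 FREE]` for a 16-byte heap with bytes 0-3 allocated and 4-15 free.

Answer: [0-9 ALLOC][10-40 FREE]

Derivation:
Op 1: a = malloc(4) -> a = 0; heap: [0-3 ALLOC][4-40 FREE]
Op 2: free(a) -> (freed a); heap: [0-40 FREE]
Op 3: b = malloc(10) -> b = 0; heap: [0-9 ALLOC][10-40 FREE]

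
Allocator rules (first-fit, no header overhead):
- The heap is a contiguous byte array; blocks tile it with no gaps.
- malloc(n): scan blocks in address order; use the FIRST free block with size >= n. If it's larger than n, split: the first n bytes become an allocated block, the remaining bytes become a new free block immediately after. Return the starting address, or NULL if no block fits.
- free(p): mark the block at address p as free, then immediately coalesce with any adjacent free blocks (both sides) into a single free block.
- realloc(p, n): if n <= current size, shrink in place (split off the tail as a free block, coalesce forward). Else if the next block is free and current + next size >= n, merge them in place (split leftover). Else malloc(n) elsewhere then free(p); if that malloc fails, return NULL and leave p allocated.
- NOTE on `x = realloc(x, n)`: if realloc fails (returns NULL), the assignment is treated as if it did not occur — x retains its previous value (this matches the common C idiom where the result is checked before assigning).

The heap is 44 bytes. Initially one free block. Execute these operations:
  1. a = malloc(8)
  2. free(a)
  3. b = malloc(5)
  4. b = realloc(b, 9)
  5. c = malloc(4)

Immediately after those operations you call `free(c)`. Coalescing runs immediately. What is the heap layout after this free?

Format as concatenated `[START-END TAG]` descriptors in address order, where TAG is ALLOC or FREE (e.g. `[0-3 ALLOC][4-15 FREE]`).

Op 1: a = malloc(8) -> a = 0; heap: [0-7 ALLOC][8-43 FREE]
Op 2: free(a) -> (freed a); heap: [0-43 FREE]
Op 3: b = malloc(5) -> b = 0; heap: [0-4 ALLOC][5-43 FREE]
Op 4: b = realloc(b, 9) -> b = 0; heap: [0-8 ALLOC][9-43 FREE]
Op 5: c = malloc(4) -> c = 9; heap: [0-8 ALLOC][9-12 ALLOC][13-43 FREE]
free(c): c = 9 -> block [9-12 ALLOC]; mark free, coalesce with adjacent free neighbors -> [0-8 ALLOC][9-43 FREE]

Answer: [0-8 ALLOC][9-43 FREE]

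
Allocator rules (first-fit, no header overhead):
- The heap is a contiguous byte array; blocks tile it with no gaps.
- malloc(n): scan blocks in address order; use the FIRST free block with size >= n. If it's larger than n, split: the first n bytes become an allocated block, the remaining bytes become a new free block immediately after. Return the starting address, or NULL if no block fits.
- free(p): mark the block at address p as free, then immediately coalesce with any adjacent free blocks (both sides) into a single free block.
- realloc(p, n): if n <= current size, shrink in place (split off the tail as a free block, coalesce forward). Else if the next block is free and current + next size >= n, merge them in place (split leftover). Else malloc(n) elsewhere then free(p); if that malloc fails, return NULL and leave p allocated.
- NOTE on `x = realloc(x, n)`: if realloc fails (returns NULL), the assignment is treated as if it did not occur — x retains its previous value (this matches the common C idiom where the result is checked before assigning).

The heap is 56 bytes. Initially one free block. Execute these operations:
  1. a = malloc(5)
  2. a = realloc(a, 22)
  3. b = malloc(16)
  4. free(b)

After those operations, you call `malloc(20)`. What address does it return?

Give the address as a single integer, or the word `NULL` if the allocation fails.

Op 1: a = malloc(5) -> a = 0; heap: [0-4 ALLOC][5-55 FREE]
Op 2: a = realloc(a, 22) -> a = 0; heap: [0-21 ALLOC][22-55 FREE]
Op 3: b = malloc(16) -> b = 22; heap: [0-21 ALLOC][22-37 ALLOC][38-55 FREE]
Op 4: free(b) -> (freed b); heap: [0-21 ALLOC][22-55 FREE]
malloc(20): first-fit scan over [0-21 ALLOC][22-55 FREE] -> 22

Answer: 22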